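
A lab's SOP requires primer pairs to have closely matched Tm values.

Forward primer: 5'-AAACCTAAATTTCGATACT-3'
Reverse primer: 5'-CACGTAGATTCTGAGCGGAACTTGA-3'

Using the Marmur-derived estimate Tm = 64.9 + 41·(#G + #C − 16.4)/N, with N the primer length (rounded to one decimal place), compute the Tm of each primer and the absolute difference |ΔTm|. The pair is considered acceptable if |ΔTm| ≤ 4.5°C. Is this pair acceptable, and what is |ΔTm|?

Forward: G+C = 5, N = 19 → Tm = 64.9 + 41·(5 − 16.4)/19 = 40.3°C.
Reverse: G+C = 12, N = 25 → Tm = 64.9 + 41·(12 − 16.4)/25 = 57.7°C.
|ΔTm| = |40.3 − 57.7| = 17.4°C, > 4.5°C.

|ΔTm| = 17.4°C; the pair is not acceptable.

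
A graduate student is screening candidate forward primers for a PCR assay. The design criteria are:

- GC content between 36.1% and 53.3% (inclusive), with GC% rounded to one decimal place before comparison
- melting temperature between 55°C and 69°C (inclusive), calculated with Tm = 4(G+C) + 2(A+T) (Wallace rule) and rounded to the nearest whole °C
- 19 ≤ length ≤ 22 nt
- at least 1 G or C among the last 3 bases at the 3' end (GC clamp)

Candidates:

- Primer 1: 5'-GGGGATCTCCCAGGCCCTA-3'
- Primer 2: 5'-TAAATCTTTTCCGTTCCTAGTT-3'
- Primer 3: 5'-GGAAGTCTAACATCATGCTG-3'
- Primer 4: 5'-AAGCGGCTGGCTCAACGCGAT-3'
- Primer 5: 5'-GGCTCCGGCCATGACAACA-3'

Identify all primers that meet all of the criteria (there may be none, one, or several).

Primer 3 only.

Primer 1 (19 nt, A=3 T=3 G=6 C=7): GC 13/19 = 68.4%, outside 36.1–53.3% ✗; Tm = 2·6 + 4·13 = 64°C ✓; length 19 ✓; 3' end CTA has 1 G/C ✓ — fails.
Primer 2 (22 nt, A=4 T=11 G=2 C=5): GC 7/22 = 31.8%, outside 36.1–53.3% ✗; Tm = 2·15 + 4·7 = 58°C ✓; length 22 ✓; 3' end GTT has 1 G/C ✓ — fails.
Primer 3 (20 nt, A=6 T=5 G=5 C=4): GC 9/20 = 45.0% ✓; Tm = 2·11 + 4·9 = 58°C ✓; length 20 ✓; 3' end CTG has 2 G/C ✓ — passes.
Primer 4 (21 nt, A=5 T=3 G=7 C=6): GC 13/21 = 61.9%, outside 36.1–53.3% ✗; Tm = 2·8 + 4·13 = 68°C ✓; length 21 ✓; 3' end GAT has 1 G/C ✓ — fails.
Primer 5 (19 nt, A=5 T=2 G=5 C=7): GC 12/19 = 63.2%, outside 36.1–53.3% ✗; Tm = 2·7 + 4·12 = 62°C ✓; length 19 ✓; 3' end ACA has 1 G/C ✓ — fails.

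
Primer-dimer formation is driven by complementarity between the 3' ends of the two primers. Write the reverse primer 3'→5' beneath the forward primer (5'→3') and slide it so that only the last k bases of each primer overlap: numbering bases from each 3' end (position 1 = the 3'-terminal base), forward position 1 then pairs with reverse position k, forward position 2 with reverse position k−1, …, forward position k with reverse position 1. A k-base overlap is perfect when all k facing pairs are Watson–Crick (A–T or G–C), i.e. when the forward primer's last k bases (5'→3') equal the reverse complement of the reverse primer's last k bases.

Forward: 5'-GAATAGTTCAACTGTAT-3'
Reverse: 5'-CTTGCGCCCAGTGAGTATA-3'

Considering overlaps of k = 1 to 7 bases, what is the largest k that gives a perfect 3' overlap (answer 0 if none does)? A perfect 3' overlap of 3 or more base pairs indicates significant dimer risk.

Longest perfect overlap: 3 complementary base pairs; significant dimer risk (threshold 3).

Last 7 bases (5'→3') — forward …ACTGTAT, reverse …GAGTATA.
Reverse complement of the reverse primer's last 7 bases: TATACTC; its first k bases are the reverse complement of the reverse primer's last k bases, so a perfect k-base overlap needs the forward primer's last k bases to equal them.
Comparing (forward last k vs required): k=1: T vs T ✓; k=2: AT vs TA ✗; k=3: TAT vs TAT ✓; k=4: GTAT vs TATA ✗; k=5: TGTAT vs TATAC ✗; k=6: CTGTAT vs TATACT ✗; k=7: ACTGTAT vs TATACTC ✗.
Perfect overlaps at k = 1, 3; the largest is 3.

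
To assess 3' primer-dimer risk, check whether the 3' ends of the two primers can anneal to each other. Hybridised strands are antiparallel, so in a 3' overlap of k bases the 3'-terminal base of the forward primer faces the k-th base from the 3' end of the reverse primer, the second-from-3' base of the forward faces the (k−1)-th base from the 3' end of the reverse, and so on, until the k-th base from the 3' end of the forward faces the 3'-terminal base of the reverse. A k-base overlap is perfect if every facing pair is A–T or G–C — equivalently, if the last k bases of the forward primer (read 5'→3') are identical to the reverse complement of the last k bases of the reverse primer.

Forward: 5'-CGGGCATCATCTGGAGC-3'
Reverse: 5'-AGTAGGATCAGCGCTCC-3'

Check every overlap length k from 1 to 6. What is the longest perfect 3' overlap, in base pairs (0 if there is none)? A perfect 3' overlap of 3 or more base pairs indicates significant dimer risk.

Longest perfect overlap: 5 complementary base pairs; significant dimer risk (threshold 3).

Last 6 bases (5'→3') — forward …TGGAGC, reverse …CGCTCC.
Reverse complement of the reverse primer's last 6 bases: GGAGCG; its first k bases are the reverse complement of the reverse primer's last k bases, so a perfect k-base overlap needs the forward primer's last k bases to equal them.
Comparing (forward last k vs required): k=1: C vs G ✗; k=2: GC vs GG ✗; k=3: AGC vs GGA ✗; k=4: GAGC vs GGAG ✗; k=5: GGAGC vs GGAGC ✓; k=6: TGGAGC vs GGAGCG ✗.
Only k = 5 is perfect, so the longest perfect 3' overlap is 5.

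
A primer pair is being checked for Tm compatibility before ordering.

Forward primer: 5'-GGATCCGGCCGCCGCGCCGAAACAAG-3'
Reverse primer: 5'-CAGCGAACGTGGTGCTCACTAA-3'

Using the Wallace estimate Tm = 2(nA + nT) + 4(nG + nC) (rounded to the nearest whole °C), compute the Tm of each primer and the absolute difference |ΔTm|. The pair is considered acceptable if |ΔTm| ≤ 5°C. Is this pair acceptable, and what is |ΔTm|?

|ΔTm| = 22°C; the pair is not acceptable.

Forward: A=6 T=1 G=9 C=10 → Tm = 2·7 + 4·19 = 90°C.
Reverse: A=6 T=4 G=6 C=6 → Tm = 2·10 + 4·12 = 68°C.
|ΔTm| = |90 − 68| = 22°C, > 5°C.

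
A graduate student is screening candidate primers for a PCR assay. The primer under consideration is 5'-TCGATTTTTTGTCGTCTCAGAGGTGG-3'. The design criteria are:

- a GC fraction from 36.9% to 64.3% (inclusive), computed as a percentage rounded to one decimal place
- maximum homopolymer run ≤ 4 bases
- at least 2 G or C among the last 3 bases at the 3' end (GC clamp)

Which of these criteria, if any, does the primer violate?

Fails: homopolymer run.

Base counts: A=3, T=11, G=8, C=4 (length 26).
GC content: GC 12/26 = 46.2% ✓
homopolymer run: longest run = 6, exceeds 4 ✗
GC clamp: 3' end TGG has 2 G/C ✓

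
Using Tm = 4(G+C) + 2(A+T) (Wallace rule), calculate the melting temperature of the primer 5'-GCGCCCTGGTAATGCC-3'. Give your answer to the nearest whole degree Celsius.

54°C

Base counts: A=2, T=3, G=5, C=6 (length 16).
Tm = 2·(2+3) + 4·(5+6) = 2·5 + 4·11 = 10 + 44 = 54°C.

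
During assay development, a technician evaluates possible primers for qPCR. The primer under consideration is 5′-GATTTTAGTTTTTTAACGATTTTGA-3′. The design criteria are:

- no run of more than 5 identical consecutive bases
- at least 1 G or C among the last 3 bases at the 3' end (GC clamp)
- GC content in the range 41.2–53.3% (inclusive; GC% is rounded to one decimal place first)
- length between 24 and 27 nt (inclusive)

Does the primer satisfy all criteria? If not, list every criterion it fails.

Base counts: A=6, T=14, G=4, C=1 (length 25).
homopolymer run: longest run = 6, exceeds 5 ✗
GC clamp: 3' end TGA has 1 G/C ✓
GC content: GC 5/25 = 20.0%, outside 41.2–53.3% ✗
length: length 25 ✓

Fails: homopolymer run, GC content.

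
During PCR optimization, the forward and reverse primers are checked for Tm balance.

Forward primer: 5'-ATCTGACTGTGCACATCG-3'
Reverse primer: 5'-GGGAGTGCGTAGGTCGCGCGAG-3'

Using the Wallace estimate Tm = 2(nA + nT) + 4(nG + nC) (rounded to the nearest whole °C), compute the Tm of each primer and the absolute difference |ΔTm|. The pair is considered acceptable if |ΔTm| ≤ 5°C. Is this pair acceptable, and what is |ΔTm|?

|ΔTm| = 22°C; the pair is not acceptable.

Forward: A=4 T=5 G=4 C=5 → Tm = 2·9 + 4·9 = 54°C.
Reverse: A=3 T=3 G=12 C=4 → Tm = 2·6 + 4·16 = 76°C.
|ΔTm| = |54 − 76| = 22°C, > 5°C.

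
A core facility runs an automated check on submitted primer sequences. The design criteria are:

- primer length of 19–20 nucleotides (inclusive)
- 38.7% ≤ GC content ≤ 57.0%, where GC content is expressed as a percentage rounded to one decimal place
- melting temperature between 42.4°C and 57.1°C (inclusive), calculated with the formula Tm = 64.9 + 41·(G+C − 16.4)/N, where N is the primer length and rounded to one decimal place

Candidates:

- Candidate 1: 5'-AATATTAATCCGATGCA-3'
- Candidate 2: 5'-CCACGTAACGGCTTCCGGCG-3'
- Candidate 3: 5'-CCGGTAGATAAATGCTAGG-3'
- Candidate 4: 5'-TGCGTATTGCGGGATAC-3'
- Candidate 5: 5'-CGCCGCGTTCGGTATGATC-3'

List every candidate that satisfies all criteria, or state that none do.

Candidate 1 (17 nt, A=7 T=5 G=2 C=3): length 17, outside 19–20 ✗; GC 5/17 = 29.4%, outside 38.7–57.0% ✗; Tm = 64.9 + 41·(5 − 16.4)/17 = 37.4°C, outside 42.4–57.1°C ✗ — fails.
Candidate 2 (20 nt, A=3 T=3 G=6 C=8): length 20 ✓; GC 14/20 = 70.0%, outside 38.7–57.0% ✗; Tm = 64.9 + 41·(14 − 16.4)/20 = 60.0°C, outside 42.4–57.1°C ✗ — fails.
Candidate 3 (19 nt, A=6 T=4 G=6 C=3): length 19 ✓; GC 9/19 = 47.4% ✓; Tm = 64.9 + 41·(9 − 16.4)/19 = 48.9°C ✓ — passes.
Candidate 4 (17 nt, A=3 T=5 G=6 C=3): length 17, outside 19–20 ✗; GC 9/17 = 52.9% ✓; Tm = 64.9 + 41·(9 − 16.4)/17 = 47.1°C ✓ — fails.
Candidate 5 (19 nt, A=2 T=5 G=6 C=6): length 19 ✓; GC 12/19 = 63.2%, outside 38.7–57.0% ✗; Tm = 64.9 + 41·(12 − 16.4)/19 = 55.4°C ✓ — fails.

Candidate 3 only.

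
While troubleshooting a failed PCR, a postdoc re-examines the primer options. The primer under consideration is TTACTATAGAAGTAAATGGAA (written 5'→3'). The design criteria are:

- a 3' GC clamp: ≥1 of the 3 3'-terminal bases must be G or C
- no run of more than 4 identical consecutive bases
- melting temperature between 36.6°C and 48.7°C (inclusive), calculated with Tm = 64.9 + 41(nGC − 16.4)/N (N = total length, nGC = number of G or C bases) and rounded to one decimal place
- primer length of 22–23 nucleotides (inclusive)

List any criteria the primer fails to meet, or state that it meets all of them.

Base counts: A=10, T=6, G=4, C=1 (length 21).
GC clamp: 3' end GAA has 1 G/C ✓
homopolymer run: longest run = 3 ✓
Tm: Tm = 64.9 + 41·(5 − 16.4)/21 = 42.6°C ✓
length: length 21, outside 22–23 ✗

Fails: length.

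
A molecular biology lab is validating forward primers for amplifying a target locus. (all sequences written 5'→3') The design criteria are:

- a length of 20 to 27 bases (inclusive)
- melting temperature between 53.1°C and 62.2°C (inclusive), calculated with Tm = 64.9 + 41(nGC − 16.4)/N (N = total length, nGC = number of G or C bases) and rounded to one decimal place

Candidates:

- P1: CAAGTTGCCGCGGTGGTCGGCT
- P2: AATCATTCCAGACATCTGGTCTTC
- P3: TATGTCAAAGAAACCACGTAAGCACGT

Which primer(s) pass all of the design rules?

P2 and P3.

P1 (22 nt, A=2 T=5 G=9 C=6): length 22 ✓; Tm = 64.9 + 41·(15 − 16.4)/22 = 62.3°C, outside 53.1–62.2°C ✗ — fails.
P2 (24 nt, A=6 T=8 G=3 C=7): length 24 ✓; Tm = 64.9 + 41·(10 − 16.4)/24 = 54.0°C ✓ — passes.
P3 (27 nt, A=11 T=5 G=5 C=6): length 27 ✓; Tm = 64.9 + 41·(11 − 16.4)/27 = 56.7°C ✓ — passes.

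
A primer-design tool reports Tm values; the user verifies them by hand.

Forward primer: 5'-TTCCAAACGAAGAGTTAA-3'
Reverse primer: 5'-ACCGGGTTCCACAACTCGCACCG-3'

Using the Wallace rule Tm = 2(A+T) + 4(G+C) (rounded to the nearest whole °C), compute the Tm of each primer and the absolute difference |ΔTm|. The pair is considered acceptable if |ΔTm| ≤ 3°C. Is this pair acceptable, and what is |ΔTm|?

|ΔTm| = 28°C; the pair is not acceptable.

Forward: A=8 T=4 G=3 C=3 → Tm = 2·12 + 4·6 = 48°C.
Reverse: A=5 T=3 G=5 C=10 → Tm = 2·8 + 4·15 = 76°C.
|ΔTm| = |48 − 76| = 28°C, > 3°C.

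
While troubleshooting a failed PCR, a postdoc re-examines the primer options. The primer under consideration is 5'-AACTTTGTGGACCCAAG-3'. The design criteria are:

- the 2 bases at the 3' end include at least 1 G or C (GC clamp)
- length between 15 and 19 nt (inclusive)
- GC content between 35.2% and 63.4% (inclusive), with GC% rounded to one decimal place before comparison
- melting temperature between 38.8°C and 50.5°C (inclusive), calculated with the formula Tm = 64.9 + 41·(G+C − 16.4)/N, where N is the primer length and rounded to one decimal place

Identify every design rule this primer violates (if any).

Meets all criteria.

Base counts: A=5, T=4, G=4, C=4 (length 17).
GC clamp: 3' end AG has 1 G/C ✓
length: length 17 ✓
GC content: GC 8/17 = 47.1% ✓
Tm: Tm = 64.9 + 41·(8 − 16.4)/17 = 44.6°C ✓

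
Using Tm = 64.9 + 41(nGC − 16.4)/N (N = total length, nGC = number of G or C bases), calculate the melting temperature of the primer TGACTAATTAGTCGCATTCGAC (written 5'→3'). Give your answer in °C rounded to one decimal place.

51.1°C

Base counts: A=6, T=7, G=4, C=5; G+C = 9, N = 22.
Tm = 64.9 + 41·(9 − 16.4)/22 = 64.9 + -303.40/22 = 51.1°C.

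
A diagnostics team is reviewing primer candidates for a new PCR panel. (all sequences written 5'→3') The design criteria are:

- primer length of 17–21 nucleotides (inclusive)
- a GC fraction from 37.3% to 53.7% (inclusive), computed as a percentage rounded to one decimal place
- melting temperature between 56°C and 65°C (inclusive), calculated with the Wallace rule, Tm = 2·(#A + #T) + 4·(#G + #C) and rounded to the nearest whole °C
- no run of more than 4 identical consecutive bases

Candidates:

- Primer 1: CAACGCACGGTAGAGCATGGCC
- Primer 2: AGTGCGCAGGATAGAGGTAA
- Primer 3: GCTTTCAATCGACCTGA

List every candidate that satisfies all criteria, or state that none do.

Primer 2 only.

Primer 1 (22 nt, A=6 T=2 G=7 C=7): length 22, outside 17–21 ✗; GC 14/22 = 63.6%, outside 37.3–53.7% ✗; Tm = 2·8 + 4·14 = 72°C, outside 56–65°C ✗; longest run = 2 ✓ — fails.
Primer 2 (20 nt, A=7 T=3 G=8 C=2): length 20 ✓; GC 10/20 = 50.0% ✓; Tm = 2·10 + 4·10 = 60°C ✓; longest run = 2 ✓ — passes.
Primer 3 (17 nt, A=4 T=5 G=3 C=5): length 17 ✓; GC 8/17 = 47.1% ✓; Tm = 2·9 + 4·8 = 50°C, outside 56–65°C ✗; longest run = 3 ✓ — fails.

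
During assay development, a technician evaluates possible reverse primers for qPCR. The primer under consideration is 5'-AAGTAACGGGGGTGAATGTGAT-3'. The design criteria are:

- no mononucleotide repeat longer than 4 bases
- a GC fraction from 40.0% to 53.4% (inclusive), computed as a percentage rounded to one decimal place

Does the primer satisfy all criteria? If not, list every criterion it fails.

Base counts: A=7, T=5, G=9, C=1 (length 22).
homopolymer run: longest run = 5, exceeds 4 ✗
GC content: GC 10/22 = 45.5% ✓

Fails: homopolymer run.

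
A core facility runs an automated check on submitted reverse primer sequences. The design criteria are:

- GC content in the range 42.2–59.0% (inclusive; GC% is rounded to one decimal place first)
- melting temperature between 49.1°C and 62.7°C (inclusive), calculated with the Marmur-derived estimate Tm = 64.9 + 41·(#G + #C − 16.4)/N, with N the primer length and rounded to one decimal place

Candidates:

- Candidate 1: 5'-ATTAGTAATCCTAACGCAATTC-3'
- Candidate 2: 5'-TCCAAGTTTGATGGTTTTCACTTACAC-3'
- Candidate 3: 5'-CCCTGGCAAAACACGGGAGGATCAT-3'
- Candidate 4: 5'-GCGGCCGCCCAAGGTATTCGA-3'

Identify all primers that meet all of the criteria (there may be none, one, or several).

Candidate 3 only.

Candidate 1 (22 nt, A=8 T=7 G=2 C=5): GC 7/22 = 31.8%, outside 42.2–59.0% ✗; Tm = 64.9 + 41·(7 − 16.4)/22 = 47.4°C, outside 49.1–62.7°C ✗ — fails.
Candidate 2 (27 nt, A=6 T=11 G=4 C=6): GC 10/27 = 37.0%, outside 42.2–59.0% ✗; Tm = 64.9 + 41·(10 − 16.4)/27 = 55.2°C ✓ — fails.
Candidate 3 (25 nt, A=8 T=3 G=7 C=7): GC 14/25 = 56.0% ✓; Tm = 64.9 + 41·(14 − 16.4)/25 = 61.0°C ✓ — passes.
Candidate 4 (21 nt, A=4 T=3 G=7 C=7): GC 14/21 = 66.7%, outside 42.2–59.0% ✗; Tm = 64.9 + 41·(14 − 16.4)/21 = 60.2°C ✓ — fails.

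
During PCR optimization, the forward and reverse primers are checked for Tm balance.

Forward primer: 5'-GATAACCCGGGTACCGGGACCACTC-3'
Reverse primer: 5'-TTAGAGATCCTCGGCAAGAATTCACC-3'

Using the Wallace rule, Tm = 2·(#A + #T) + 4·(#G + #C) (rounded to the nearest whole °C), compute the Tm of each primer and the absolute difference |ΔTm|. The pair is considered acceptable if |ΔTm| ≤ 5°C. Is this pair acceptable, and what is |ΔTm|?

Forward: A=6 T=3 G=7 C=9 → Tm = 2·9 + 4·16 = 82°C.
Reverse: A=8 T=6 G=5 C=7 → Tm = 2·14 + 4·12 = 76°C.
|ΔTm| = |82 − 76| = 6°C, > 5°C.

|ΔTm| = 6°C; the pair is not acceptable.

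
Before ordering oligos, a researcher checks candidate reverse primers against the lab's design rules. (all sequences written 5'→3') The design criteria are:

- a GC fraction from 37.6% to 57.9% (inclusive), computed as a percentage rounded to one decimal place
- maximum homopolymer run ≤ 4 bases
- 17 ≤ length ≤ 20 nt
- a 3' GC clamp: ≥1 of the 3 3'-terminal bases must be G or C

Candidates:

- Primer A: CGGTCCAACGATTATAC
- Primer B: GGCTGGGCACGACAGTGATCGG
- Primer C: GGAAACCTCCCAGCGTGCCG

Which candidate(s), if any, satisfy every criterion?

Primer A (17 nt, A=5 T=4 G=3 C=5): GC 8/17 = 47.1% ✓; longest run = 2 ✓; length 17 ✓; 3' end TAC has 1 G/C ✓ — passes.
Primer B (22 nt, A=4 T=3 G=10 C=5): GC 15/22 = 68.2%, outside 37.6–57.9% ✗; longest run = 3 ✓; length 22, outside 17–20 ✗; 3' end CGG has 3 G/C ✓ — fails.
Primer C (20 nt, A=4 T=2 G=6 C=8): GC 14/20 = 70.0%, outside 37.6–57.9% ✗; longest run = 3 ✓; length 20 ✓; 3' end CCG has 3 G/C ✓ — fails.

Primer A only.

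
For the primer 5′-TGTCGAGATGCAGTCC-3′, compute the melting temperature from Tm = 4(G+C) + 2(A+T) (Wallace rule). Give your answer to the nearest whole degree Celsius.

Base counts: A=3, T=4, G=5, C=4 (length 16).
Tm = 2·(3+4) + 4·(5+4) = 2·7 + 4·9 = 14 + 36 = 50°C.

50°C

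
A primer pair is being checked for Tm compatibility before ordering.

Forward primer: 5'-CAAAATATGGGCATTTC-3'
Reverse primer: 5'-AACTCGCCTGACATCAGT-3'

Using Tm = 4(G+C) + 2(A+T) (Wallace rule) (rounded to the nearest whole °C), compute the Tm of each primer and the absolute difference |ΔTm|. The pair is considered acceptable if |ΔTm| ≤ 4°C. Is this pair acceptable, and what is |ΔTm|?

Forward: A=6 T=5 G=3 C=3 → Tm = 2·11 + 4·6 = 46°C.
Reverse: A=5 T=4 G=3 C=6 → Tm = 2·9 + 4·9 = 54°C.
|ΔTm| = |46 − 54| = 8°C, > 4°C.

|ΔTm| = 8°C; the pair is not acceptable.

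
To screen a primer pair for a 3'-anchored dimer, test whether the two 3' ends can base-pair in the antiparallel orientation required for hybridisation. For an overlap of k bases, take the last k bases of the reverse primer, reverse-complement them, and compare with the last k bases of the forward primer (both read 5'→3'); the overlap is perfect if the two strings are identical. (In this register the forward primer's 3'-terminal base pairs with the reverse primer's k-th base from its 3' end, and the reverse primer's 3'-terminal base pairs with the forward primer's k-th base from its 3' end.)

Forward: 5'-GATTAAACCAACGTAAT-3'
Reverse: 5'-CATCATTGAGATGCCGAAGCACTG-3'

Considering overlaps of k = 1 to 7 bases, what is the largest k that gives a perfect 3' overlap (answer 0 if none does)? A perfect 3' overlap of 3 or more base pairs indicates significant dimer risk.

Longest perfect overlap: 0 complementary base pairs; below the dimer-risk threshold (threshold 3).

Last 7 bases (5'→3') — forward …ACGTAAT, reverse …AGCACTG.
Reverse complement of the reverse primer's last 7 bases: CAGTGCT; its first k bases are the reverse complement of the reverse primer's last k bases, so a perfect k-base overlap needs the forward primer's last k bases to equal them.
Comparing (forward last k vs required): k=1: T vs C ✗; k=2: AT vs CA ✗; k=3: AAT vs CAG ✗; k=4: TAAT vs CAGT ✗; k=5: GTAAT vs CAGTG ✗; k=6: CGTAAT vs CAGTGC ✗; k=7: ACGTAAT vs CAGTGCT ✗.
No overlap length from 1 to 7 is perfect, so the longest perfect 3' overlap is 0.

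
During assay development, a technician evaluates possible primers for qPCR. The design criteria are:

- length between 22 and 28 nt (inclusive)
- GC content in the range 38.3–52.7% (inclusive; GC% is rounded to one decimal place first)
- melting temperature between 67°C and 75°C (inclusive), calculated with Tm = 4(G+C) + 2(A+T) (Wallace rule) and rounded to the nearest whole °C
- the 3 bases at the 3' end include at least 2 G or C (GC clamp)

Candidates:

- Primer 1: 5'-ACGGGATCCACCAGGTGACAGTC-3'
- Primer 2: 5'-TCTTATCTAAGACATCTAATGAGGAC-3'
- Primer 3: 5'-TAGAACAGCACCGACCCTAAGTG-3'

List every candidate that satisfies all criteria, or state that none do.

Primer 1 (23 nt, A=6 T=3 G=7 C=7): length 23 ✓; GC 14/23 = 60.9%, outside 38.3–52.7% ✗; Tm = 2·9 + 4·14 = 74°C ✓; 3' end GTC has 2 G/C ✓ — fails.
Primer 2 (26 nt, A=9 T=8 G=4 C=5): length 26 ✓; GC 9/26 = 34.6%, outside 38.3–52.7% ✗; Tm = 2·17 + 4·9 = 70°C ✓; 3' end GAC has 2 G/C ✓ — fails.
Primer 3 (23 nt, A=8 T=3 G=5 C=7): length 23 ✓; GC 12/23 = 52.2% ✓; Tm = 2·11 + 4·12 = 70°C ✓; 3' end GTG has 2 G/C ✓ — passes.

Primer 3 only.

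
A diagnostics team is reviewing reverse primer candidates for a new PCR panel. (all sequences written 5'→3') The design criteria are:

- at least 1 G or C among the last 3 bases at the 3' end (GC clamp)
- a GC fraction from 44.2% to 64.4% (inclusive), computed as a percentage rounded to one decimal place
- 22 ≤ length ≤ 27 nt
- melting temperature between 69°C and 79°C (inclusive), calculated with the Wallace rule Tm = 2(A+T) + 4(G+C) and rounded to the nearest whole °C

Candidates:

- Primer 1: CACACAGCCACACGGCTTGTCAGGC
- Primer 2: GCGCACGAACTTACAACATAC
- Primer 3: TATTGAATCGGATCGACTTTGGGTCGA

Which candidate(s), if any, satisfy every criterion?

Primer 3 only.

Primer 1 (25 nt, A=6 T=3 G=6 C=10): 3' end GGC has 3 G/C ✓; GC 16/25 = 64.0% ✓; length 25 ✓; Tm = 2·9 + 4·16 = 82°C, outside 69–79°C ✗ — fails.
Primer 2 (21 nt, A=8 T=3 G=3 C=7): 3' end TAC has 1 G/C ✓; GC 10/21 = 47.6% ✓; length 21, outside 22–27 ✗; Tm = 2·11 + 4·10 = 62°C, outside 69–79°C ✗ — fails.
Primer 3 (27 nt, A=6 T=9 G=8 C=4): 3' end CGA has 2 G/C ✓; GC 12/27 = 44.4% ✓; length 27 ✓; Tm = 2·15 + 4·12 = 78°C ✓ — passes.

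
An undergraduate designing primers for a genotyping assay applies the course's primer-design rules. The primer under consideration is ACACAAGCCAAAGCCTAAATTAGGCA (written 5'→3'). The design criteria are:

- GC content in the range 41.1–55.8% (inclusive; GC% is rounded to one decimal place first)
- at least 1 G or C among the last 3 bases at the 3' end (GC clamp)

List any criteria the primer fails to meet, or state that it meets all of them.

Meets all criteria.

Base counts: A=12, T=3, G=4, C=7 (length 26).
GC content: GC 11/26 = 42.3% ✓
GC clamp: 3' end GCA has 2 G/C ✓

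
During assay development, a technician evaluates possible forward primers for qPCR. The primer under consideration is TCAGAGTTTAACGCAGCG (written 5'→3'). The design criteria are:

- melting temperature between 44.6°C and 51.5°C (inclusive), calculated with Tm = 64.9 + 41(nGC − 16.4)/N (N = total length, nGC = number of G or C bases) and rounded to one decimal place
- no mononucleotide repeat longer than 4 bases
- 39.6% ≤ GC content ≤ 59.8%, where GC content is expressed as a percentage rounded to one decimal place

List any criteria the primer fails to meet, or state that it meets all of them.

Meets all criteria.

Base counts: A=5, T=4, G=5, C=4 (length 18).
Tm: Tm = 64.9 + 41·(9 − 16.4)/18 = 48.0°C ✓
homopolymer run: longest run = 3 ✓
GC content: GC 9/18 = 50.0% ✓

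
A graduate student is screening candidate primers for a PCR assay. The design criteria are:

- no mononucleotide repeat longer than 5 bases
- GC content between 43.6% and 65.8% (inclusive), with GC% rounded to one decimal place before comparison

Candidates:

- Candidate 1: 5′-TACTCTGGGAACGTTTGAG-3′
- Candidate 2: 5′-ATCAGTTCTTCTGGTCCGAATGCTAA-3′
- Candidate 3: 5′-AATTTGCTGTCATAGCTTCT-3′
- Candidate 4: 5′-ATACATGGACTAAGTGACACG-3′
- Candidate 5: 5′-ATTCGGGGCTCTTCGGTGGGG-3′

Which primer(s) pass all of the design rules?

Candidate 1 (19 nt, A=4 T=6 G=6 C=3): longest run = 3 ✓; GC 9/19 = 47.4% ✓ — passes.
Candidate 2 (26 nt, A=6 T=9 G=5 C=6): longest run = 2 ✓; GC 11/26 = 42.3%, outside 43.6–65.8% ✗ — fails.
Candidate 3 (20 nt, A=4 T=9 G=3 C=4): longest run = 3 ✓; GC 7/20 = 35.0%, outside 43.6–65.8% ✗ — fails.
Candidate 4 (21 nt, A=8 T=4 G=5 C=4): longest run = 2 ✓; GC 9/21 = 42.9%, outside 43.6–65.8% ✗ — fails.
Candidate 5 (21 nt, A=1 T=6 G=10 C=4): longest run = 4 ✓; GC 14/21 = 66.7%, outside 43.6–65.8% ✗ — fails.

Candidate 1 only.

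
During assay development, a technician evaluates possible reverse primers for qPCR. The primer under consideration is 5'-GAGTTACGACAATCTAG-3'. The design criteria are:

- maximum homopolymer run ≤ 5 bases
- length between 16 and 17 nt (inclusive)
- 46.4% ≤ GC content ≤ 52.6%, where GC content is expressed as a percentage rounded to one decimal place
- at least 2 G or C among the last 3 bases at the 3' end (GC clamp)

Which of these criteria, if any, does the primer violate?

Base counts: A=6, T=4, G=4, C=3 (length 17).
homopolymer run: longest run = 2 ✓
length: length 17 ✓
GC content: GC 7/17 = 41.2%, outside 46.4–52.6% ✗
GC clamp: 3' end TAG has 1 G/C, need ≥2 ✗

Fails: GC content, GC clamp.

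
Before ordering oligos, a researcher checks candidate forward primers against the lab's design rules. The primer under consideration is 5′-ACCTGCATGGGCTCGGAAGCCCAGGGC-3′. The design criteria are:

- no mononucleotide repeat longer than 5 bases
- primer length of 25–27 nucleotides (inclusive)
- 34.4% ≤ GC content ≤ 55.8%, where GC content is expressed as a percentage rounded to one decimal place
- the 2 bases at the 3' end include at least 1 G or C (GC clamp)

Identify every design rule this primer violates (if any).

Fails: GC content.

Base counts: A=5, T=3, G=10, C=9 (length 27).
homopolymer run: longest run = 3 ✓
length: length 27 ✓
GC content: GC 19/27 = 70.4%, outside 34.4–55.8% ✗
GC clamp: 3' end GC has 2 G/C ✓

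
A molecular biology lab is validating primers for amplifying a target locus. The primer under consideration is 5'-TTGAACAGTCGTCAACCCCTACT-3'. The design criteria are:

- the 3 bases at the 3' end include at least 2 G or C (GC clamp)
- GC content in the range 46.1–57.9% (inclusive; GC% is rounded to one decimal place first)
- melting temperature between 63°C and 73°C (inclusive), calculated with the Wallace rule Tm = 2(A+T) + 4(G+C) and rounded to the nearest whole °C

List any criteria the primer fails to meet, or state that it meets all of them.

Fails: GC clamp.

Base counts: A=6, T=6, G=3, C=8 (length 23).
GC clamp: 3' end ACT has 1 G/C, need ≥2 ✗
GC content: GC 11/23 = 47.8% ✓
Tm: Tm = 2·12 + 4·11 = 68°C ✓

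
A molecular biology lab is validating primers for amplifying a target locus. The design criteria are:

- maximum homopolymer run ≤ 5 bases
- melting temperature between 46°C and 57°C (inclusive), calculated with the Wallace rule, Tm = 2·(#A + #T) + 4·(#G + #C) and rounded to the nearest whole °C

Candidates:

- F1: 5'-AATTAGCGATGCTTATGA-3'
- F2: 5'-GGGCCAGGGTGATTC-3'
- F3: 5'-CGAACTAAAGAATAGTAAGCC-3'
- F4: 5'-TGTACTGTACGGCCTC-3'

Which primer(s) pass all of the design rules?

F1, F2 and F4.

F1 (18 nt, A=6 T=6 G=4 C=2): longest run = 2 ✓; Tm = 2·12 + 4·6 = 48°C ✓ — passes.
F2 (15 nt, A=2 T=3 G=7 C=3): longest run = 3 ✓; Tm = 2·5 + 4·10 = 50°C ✓ — passes.
F3 (21 nt, A=10 T=3 G=4 C=4): longest run = 3 ✓; Tm = 2·13 + 4·8 = 58°C, outside 46–57°C ✗ — fails.
F4 (16 nt, A=2 T=5 G=4 C=5): longest run = 2 ✓; Tm = 2·7 + 4·9 = 50°C ✓ — passes.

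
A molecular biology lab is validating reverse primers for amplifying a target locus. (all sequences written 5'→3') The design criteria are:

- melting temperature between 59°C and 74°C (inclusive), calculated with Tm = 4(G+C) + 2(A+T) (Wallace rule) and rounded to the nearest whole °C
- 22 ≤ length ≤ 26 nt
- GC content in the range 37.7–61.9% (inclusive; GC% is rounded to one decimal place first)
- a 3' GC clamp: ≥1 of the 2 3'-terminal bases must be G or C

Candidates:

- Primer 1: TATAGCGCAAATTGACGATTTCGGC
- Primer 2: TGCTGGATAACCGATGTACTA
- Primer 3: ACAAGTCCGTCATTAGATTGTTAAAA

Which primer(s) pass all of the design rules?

Primer 1 (25 nt, A=7 T=7 G=6 C=5): Tm = 2·14 + 4·11 = 72°C ✓; length 25 ✓; GC 11/25 = 44.0% ✓; 3' end GC has 2 G/C ✓ — passes.
Primer 2 (21 nt, A=6 T=6 G=5 C=4): Tm = 2·12 + 4·9 = 60°C ✓; length 21, outside 22–26 ✗; GC 9/21 = 42.9% ✓; 3' end TA has 0 G/C, need ≥1 ✗ — fails.
Primer 3 (26 nt, A=10 T=8 G=4 C=4): Tm = 2·18 + 4·8 = 68°C ✓; length 26 ✓; GC 8/26 = 30.8%, outside 37.7–61.9% ✗; 3' end AA has 0 G/C, need ≥1 ✗ — fails.

Primer 1 only.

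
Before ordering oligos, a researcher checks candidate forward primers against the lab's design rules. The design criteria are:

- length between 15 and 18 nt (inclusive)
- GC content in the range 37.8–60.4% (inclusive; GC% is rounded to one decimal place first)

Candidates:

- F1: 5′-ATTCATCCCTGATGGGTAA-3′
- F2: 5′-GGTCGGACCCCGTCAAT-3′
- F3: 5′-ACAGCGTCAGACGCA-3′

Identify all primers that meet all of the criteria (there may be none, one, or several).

F3 only.

F1 (19 nt, A=5 T=6 G=4 C=4): length 19, outside 15–18 ✗; GC 8/19 = 42.1% ✓ — fails.
F2 (17 nt, A=3 T=3 G=5 C=6): length 17 ✓; GC 11/17 = 64.7%, outside 37.8–60.4% ✗ — fails.
F3 (15 nt, A=5 T=1 G=4 C=5): length 15 ✓; GC 9/15 = 60.0% ✓ — passes.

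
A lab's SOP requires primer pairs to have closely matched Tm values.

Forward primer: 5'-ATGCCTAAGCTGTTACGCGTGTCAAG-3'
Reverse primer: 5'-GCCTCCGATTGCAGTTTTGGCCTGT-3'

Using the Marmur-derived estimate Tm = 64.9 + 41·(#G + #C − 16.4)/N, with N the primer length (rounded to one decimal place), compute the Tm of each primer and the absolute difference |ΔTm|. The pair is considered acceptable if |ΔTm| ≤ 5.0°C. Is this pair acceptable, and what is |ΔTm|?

Forward: G+C = 13, N = 26 → Tm = 64.9 + 41·(13 − 16.4)/26 = 59.5°C.
Reverse: G+C = 14, N = 25 → Tm = 64.9 + 41·(14 − 16.4)/25 = 61.0°C.
|ΔTm| = |59.5 − 61.0| = 1.5°C, ≤ 5.0°C.

|ΔTm| = 1.5°C; the pair is acceptable.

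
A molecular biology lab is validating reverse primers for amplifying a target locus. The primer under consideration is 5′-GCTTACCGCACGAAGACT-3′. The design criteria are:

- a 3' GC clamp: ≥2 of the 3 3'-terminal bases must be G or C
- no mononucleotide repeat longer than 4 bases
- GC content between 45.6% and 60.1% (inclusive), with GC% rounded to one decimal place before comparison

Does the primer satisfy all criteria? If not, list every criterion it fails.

Fails: GC clamp.

Base counts: A=5, T=3, G=4, C=6 (length 18).
GC clamp: 3' end ACT has 1 G/C, need ≥2 ✗
homopolymer run: longest run = 2 ✓
GC content: GC 10/18 = 55.6% ✓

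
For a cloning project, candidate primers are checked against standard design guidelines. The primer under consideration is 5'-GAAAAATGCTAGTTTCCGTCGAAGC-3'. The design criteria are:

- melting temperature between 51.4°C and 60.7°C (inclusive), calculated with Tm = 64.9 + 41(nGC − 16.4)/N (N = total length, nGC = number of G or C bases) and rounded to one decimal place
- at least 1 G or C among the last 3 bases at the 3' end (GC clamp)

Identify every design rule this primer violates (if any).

Base counts: A=8, T=6, G=6, C=5 (length 25).
Tm: Tm = 64.9 + 41·(11 − 16.4)/25 = 56.0°C ✓
GC clamp: 3' end AGC has 2 G/C ✓

Meets all criteria.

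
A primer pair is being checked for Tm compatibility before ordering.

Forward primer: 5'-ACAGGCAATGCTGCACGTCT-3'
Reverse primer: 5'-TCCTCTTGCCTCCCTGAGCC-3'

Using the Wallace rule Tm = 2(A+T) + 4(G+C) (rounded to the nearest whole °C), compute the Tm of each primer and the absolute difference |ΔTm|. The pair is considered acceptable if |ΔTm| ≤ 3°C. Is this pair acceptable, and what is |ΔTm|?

Forward: A=5 T=4 G=5 C=6 → Tm = 2·9 + 4·11 = 62°C.
Reverse: A=1 T=6 G=3 C=10 → Tm = 2·7 + 4·13 = 66°C.
|ΔTm| = |62 − 66| = 4°C, > 3°C.

|ΔTm| = 4°C; the pair is not acceptable.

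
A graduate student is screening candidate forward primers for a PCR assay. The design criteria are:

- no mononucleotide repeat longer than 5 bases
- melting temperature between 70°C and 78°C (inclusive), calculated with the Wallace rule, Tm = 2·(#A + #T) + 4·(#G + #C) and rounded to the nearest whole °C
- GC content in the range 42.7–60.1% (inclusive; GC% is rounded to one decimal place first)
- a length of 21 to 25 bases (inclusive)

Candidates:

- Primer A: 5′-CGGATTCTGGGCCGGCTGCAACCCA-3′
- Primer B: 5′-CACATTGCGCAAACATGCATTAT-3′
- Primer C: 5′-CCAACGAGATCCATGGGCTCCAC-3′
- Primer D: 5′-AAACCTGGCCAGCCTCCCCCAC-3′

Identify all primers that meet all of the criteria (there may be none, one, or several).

None of the candidates satisfy all criteria.

Primer A (25 nt, A=4 T=4 G=8 C=9): longest run = 3 ✓; Tm = 2·8 + 4·17 = 84°C, outside 70–78°C ✗; GC 17/25 = 68.0%, outside 42.7–60.1% ✗; length 25 ✓ — fails.
Primer B (23 nt, A=8 T=6 G=3 C=6): longest run = 3 ✓; Tm = 2·14 + 4·9 = 64°C, outside 70–78°C ✗; GC 9/23 = 39.1%, outside 42.7–60.1% ✗; length 23 ✓ — fails.
Primer C (23 nt, A=6 T=3 G=5 C=9): longest run = 3 ✓; Tm = 2·9 + 4·14 = 74°C ✓; GC 14/23 = 60.9%, outside 42.7–60.1% ✗; length 23 ✓ — fails.
Primer D (22 nt, A=5 T=2 G=3 C=12): longest run = 5 ✓; Tm = 2·7 + 4·15 = 74°C ✓; GC 15/22 = 68.2%, outside 42.7–60.1% ✗; length 22 ✓ — fails.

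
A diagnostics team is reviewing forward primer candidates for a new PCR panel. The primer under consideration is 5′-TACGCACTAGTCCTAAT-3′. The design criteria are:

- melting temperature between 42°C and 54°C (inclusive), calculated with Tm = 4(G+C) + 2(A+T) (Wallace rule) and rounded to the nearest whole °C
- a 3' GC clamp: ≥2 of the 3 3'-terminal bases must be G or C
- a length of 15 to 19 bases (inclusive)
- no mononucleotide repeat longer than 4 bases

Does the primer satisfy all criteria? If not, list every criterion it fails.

Base counts: A=5, T=5, G=2, C=5 (length 17).
Tm: Tm = 2·10 + 4·7 = 48°C ✓
GC clamp: 3' end AAT has 0 G/C, need ≥2 ✗
length: length 17 ✓
homopolymer run: longest run = 2 ✓

Fails: GC clamp.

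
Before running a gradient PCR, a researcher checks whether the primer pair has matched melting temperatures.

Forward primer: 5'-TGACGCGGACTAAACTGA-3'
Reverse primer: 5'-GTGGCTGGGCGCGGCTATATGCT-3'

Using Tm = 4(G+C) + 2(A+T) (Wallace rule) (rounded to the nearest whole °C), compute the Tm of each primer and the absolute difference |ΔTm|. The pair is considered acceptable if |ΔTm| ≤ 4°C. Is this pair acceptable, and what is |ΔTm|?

|ΔTm| = 22°C; the pair is not acceptable.

Forward: A=6 T=3 G=5 C=4 → Tm = 2·9 + 4·9 = 54°C.
Reverse: A=2 T=6 G=10 C=5 → Tm = 2·8 + 4·15 = 76°C.
|ΔTm| = |54 − 76| = 22°C, > 4°C.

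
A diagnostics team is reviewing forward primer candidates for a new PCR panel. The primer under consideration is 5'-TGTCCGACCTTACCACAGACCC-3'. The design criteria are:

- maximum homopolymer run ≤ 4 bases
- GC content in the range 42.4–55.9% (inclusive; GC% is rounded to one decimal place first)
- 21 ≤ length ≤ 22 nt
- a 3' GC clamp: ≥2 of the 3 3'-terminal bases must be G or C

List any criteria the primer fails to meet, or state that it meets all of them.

Base counts: A=5, T=4, G=3, C=10 (length 22).
homopolymer run: longest run = 3 ✓
GC content: GC 13/22 = 59.1%, outside 42.4–55.9% ✗
length: length 22 ✓
GC clamp: 3' end CCC has 3 G/C ✓

Fails: GC content.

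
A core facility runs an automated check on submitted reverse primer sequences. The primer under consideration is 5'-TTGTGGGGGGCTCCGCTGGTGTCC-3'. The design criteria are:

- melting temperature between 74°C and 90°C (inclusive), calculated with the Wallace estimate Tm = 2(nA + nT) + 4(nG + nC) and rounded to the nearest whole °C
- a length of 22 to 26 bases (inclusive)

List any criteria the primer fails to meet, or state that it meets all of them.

Base counts: A=0, T=7, G=11, C=6 (length 24).
Tm: Tm = 2·7 + 4·17 = 82°C ✓
length: length 24 ✓

Meets all criteria.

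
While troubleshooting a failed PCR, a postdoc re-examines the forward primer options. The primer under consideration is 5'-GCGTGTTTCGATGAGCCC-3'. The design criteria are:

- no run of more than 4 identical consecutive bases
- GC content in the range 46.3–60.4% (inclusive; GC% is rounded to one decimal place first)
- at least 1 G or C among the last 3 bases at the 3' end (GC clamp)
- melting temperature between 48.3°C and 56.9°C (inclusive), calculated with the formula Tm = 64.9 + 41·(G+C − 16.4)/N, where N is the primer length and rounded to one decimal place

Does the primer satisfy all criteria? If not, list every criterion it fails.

Base counts: A=2, T=5, G=6, C=5 (length 18).
homopolymer run: longest run = 3 ✓
GC content: GC 11/18 = 61.1%, outside 46.3–60.4% ✗
GC clamp: 3' end CCC has 3 G/C ✓
Tm: Tm = 64.9 + 41·(11 − 16.4)/18 = 52.6°C ✓

Fails: GC content.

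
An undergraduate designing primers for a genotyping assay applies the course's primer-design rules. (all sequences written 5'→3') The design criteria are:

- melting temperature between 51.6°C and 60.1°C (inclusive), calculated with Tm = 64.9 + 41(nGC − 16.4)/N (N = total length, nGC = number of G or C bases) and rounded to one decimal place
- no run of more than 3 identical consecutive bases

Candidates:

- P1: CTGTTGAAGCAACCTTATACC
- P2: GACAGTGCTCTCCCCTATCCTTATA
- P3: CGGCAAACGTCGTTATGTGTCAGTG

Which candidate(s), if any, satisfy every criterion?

P3 only.

P1 (21 nt, A=6 T=6 G=3 C=6): Tm = 64.9 + 41·(9 − 16.4)/21 = 50.5°C, outside 51.6–60.1°C ✗; longest run = 2 ✓ — fails.
P2 (25 nt, A=5 T=8 G=3 C=9): Tm = 64.9 + 41·(12 − 16.4)/25 = 57.7°C ✓; longest run = 4, exceeds 3 ✗ — fails.
P3 (25 nt, A=5 T=7 G=8 C=5): Tm = 64.9 + 41·(13 − 16.4)/25 = 59.3°C ✓; longest run = 3 ✓ — passes.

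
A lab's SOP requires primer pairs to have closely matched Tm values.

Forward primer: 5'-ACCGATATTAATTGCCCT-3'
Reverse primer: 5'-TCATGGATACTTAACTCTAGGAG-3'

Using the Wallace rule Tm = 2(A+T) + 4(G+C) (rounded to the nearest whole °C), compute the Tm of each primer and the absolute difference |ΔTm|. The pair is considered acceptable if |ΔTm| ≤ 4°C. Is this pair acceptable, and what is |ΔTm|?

Forward: A=5 T=6 G=2 C=5 → Tm = 2·11 + 4·7 = 50°C.
Reverse: A=7 T=7 G=5 C=4 → Tm = 2·14 + 4·9 = 64°C.
|ΔTm| = |50 − 64| = 14°C, > 4°C.

|ΔTm| = 14°C; the pair is not acceptable.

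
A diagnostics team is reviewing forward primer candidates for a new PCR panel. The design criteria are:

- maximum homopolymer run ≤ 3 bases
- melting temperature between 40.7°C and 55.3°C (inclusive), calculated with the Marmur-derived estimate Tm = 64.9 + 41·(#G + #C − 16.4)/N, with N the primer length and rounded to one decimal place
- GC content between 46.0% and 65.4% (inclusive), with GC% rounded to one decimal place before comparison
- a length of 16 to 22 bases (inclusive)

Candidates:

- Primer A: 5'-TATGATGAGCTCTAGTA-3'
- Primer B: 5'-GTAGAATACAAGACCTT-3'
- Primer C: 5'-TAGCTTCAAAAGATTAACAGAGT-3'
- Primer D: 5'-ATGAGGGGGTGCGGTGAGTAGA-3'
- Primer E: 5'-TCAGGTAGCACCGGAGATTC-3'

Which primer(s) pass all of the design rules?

Primer E only.

Primer A (17 nt, A=5 T=6 G=4 C=2): longest run = 1 ✓; Tm = 64.9 + 41·(6 − 16.4)/17 = 39.8°C, outside 40.7–55.3°C ✗; GC 6/17 = 35.3%, outside 46.0–65.4% ✗; length 17 ✓ — fails.
Primer B (17 nt, A=7 T=4 G=3 C=3): longest run = 2 ✓; Tm = 64.9 + 41·(6 − 16.4)/17 = 39.8°C, outside 40.7–55.3°C ✗; GC 6/17 = 35.3%, outside 46.0–65.4% ✗; length 17 ✓ — fails.
Primer C (23 nt, A=10 T=6 G=4 C=3): longest run = 4, exceeds 3 ✗; Tm = 64.9 + 41·(7 − 16.4)/23 = 48.1°C ✓; GC 7/23 = 30.4%, outside 46.0–65.4% ✗; length 23, outside 16–22 ✗ — fails.
Primer D (22 nt, A=5 T=4 G=12 C=1): longest run = 5, exceeds 3 ✗; Tm = 64.9 + 41·(13 − 16.4)/22 = 58.6°C, outside 40.7–55.3°C ✗; GC 13/22 = 59.1% ✓; length 22 ✓ — fails.
Primer E (20 nt, A=5 T=4 G=6 C=5): longest run = 2 ✓; Tm = 64.9 + 41·(11 − 16.4)/20 = 53.8°C ✓; GC 11/20 = 55.0% ✓; length 20 ✓ — passes.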